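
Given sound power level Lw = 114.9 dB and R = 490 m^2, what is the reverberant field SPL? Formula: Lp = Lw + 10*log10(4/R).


4/R = 4/490 = 0.00816327
Lp = 114.9 + 10*log10(0.00816327) = 94.019 dB


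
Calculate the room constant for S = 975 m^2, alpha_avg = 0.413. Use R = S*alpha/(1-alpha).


R = 975 * 0.413 / (1 - 0.413) = 685.99 m^2


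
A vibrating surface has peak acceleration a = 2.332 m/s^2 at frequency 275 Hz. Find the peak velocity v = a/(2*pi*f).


omega = 2*pi*f = 2*pi*275 = 1727.88 rad/s
v = a / omega = 2.332 / 1727.88 = 0.0013496 m/s


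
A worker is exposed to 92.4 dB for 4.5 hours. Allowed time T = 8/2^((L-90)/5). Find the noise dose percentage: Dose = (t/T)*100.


T_allowed = 8 / 2^((92.4 - 90)/5) = 5.73582 hr
Dose = 4.5 / 5.73582 * 100 = 78.454 %


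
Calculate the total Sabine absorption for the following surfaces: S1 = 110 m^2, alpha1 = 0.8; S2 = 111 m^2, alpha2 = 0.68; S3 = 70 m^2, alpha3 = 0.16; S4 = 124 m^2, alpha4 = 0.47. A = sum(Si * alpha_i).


110 * 0.8 = 88
111 * 0.68 = 75.48
70 * 0.16 = 11.2
124 * 0.47 = 58.28
A_total = 88 + 75.48 + 11.2 + 58.28 = 232.96 m^2


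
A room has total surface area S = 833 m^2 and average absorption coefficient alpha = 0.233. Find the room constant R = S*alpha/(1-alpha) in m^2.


R = 833 * 0.233 / (1 - 0.233) = 253.05 m^2


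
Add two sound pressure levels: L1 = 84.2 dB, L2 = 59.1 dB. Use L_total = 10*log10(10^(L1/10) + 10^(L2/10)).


10^(84.2/10) = 2.63027e+08
10^(59.1/10) = 812831
Sum = 2.63027e+08 + 812831 = 2.6384e+08
L_total = 10*log10(2.6384e+08) = 84.213 dB


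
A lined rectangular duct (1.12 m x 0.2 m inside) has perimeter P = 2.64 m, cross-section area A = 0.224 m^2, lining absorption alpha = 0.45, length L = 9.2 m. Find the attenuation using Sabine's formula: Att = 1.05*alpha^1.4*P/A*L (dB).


alpha^1.4 = 0.45^1.4 = 0.326962
Attenuation rate = 1.05 * alpha^1.4 * P / A
= 1.05 * 0.326962 * 2.64 / 0.224 = 4.04615 dB/m
Total Att = 4.04615 * 9.2 = 37.225 dB


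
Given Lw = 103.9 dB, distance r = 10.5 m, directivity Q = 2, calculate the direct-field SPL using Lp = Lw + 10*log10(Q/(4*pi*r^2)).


4*pi*r^2 = 4*pi*10.5^2 = 1385.44 m^2
Q / (4*pi*r^2) = 2 / 1385.44 = 0.00144358
Lp = 103.9 + 10*log10(0.00144358) = 75.494 dB


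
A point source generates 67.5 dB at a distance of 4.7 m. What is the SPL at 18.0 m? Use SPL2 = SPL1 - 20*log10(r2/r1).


r2/r1 = 18.0/4.7 = 3.82979
Correction = 20*log10(3.82979) = 11.6635 dB
SPL2 = 67.5 - 11.6635 = 55.837 dB


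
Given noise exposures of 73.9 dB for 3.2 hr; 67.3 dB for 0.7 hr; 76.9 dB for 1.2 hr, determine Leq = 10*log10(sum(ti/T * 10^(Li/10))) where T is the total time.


T_total = 3.2 + 0.7 + 1.2 = 5.1 hr
(3.2/5.1) * 10^(73.9/10) = 1.54021e+07
(0.7/5.1) * 10^(67.3/10) = 737102
(1.2/5.1) * 10^(76.9/10) = 1.15242e+07
Sum = 1.54021e+07 + 737102 + 1.15242e+07 = 2.76634e+07
Leq = 10*log10(2.76634e+07) = 74.419 dB


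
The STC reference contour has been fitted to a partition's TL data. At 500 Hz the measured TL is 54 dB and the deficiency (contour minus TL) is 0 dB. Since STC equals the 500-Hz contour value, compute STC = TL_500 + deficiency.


By ASTM E413, STC = value of the fitted reference contour at 500 Hz.
Contour value at 500 Hz = TL_500 + deficiency = 54 + 0 = 54
STC = 54


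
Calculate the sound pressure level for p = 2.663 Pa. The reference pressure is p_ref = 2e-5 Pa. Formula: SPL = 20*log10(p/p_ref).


p / p_ref = 2.663 / 2e-5 = 133150
SPL = 20 * log10(133150) = 102.49 dB


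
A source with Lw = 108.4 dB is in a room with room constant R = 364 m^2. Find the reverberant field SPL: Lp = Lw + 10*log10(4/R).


4/R = 4/364 = 0.010989
Lp = 108.4 + 10*log10(0.010989) = 88.81 dB


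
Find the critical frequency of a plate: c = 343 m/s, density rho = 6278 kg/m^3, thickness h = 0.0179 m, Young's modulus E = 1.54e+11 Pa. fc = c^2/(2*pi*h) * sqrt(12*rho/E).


12*rho/E = 12*6278/1.54e+11 = 4.89195e-07
sqrt(12*rho/E) = sqrt(4.89195e-07) = 0.000699425
c^2/(2*pi*h) = 343^2/(2*pi*0.0179) = 1.04606e+06
fc = 1.04606e+06 * 0.000699425 = 731.64 Hz


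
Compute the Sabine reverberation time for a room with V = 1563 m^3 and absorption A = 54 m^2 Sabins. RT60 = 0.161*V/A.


RT60 = 0.161 * 1563 / 54 = 4.6601 s


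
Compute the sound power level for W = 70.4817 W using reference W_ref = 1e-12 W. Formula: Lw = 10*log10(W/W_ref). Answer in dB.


W / W_ref = 70.4817 / 1e-12 = 7.04817e+13
Lw = 10 * log10(7.04817e+13) = 138.48 dB


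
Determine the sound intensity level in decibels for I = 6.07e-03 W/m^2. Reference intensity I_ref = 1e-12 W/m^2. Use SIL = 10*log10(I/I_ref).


I / I_ref = 6.07e-03 / 1e-12 = 6.07e+09
SIL = 10 * log10(6.07e+09) = 97.832 dB


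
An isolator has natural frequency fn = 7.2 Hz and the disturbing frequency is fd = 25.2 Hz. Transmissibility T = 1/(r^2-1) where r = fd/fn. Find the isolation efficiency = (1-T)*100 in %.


r = 25.2 / 7.2 = 3.5
r^2 - 1 = 3.5^2 - 1 = 11.25
T = 1/11.25 = 0.0888889
Efficiency = (1 - 0.0888889)*100 = 91.111 %


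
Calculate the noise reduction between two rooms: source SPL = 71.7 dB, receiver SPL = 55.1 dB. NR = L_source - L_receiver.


NR = L_source - L_receiver (difference between source and receiving room levels)
NR = 71.7 - 55.1 = 16.6 dB


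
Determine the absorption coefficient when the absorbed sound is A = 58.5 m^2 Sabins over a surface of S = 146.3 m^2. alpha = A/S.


Absorption coefficient = absorbed power / incident power
alpha = A / S = 58.5 / 146.3 = 0.39986


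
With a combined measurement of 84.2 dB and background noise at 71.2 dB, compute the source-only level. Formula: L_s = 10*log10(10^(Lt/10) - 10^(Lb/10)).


10^(84.2/10) = 2.63027e+08
10^(71.2/10) = 1.31826e+07
Difference = 2.63027e+08 - 1.31826e+07 = 2.49844e+08
L_source = 10*log10(2.49844e+08) = 83.977 dB


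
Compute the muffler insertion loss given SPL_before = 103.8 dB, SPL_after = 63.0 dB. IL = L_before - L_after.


Insertion loss = SPL without muffler - SPL with muffler
IL = 103.8 - 63.0 = 40.8 dB


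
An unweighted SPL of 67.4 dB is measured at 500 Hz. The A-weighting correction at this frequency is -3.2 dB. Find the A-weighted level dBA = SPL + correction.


A-weighting table: 500 Hz -> -3.2 dB correction
SPL_A = SPL + correction = 67.4 + (-3.2) = 64.2 dBA


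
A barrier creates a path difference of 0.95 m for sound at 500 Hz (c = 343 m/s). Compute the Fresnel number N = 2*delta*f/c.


N = 2*delta*f/c = 2*delta/lambda, where lambda = c/f
lambda = 343 / 500 = 0.686 m
N = 2 * 0.95 / 0.686 = 2.7697


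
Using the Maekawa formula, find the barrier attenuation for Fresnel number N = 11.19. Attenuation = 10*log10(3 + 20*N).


3 + 20*N = 3 + 20*11.19 = 226.8
Att = 10*log10(226.8) = 23.556 dB


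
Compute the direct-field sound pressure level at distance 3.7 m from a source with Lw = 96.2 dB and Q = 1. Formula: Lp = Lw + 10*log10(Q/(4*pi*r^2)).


4*pi*r^2 = 4*pi*3.7^2 = 172.034 m^2
Q / (4*pi*r^2) = 1 / 172.034 = 0.0058128
Lp = 96.2 + 10*log10(0.0058128) = 73.844 dB


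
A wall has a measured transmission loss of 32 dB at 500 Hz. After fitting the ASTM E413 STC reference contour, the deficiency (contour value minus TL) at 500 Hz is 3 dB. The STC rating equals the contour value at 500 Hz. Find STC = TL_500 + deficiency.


By ASTM E413, STC = value of the fitted reference contour at 500 Hz.
Contour value at 500 Hz = TL_500 + deficiency = 32 + 3 = 35
STC = 35


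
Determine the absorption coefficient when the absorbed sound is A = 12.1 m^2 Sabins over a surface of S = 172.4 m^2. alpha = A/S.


Absorption coefficient = absorbed power / incident power
alpha = A / S = 12.1 / 172.4 = 0.070186


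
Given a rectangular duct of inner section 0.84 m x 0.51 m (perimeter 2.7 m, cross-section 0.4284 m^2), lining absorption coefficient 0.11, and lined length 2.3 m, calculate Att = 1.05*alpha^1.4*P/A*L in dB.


alpha^1.4 = 0.11^1.4 = 0.0454935
Attenuation rate = 1.05 * alpha^1.4 * P / A
= 1.05 * 0.0454935 * 2.7 / 0.4284 = 0.30106 dB/m
Total Att = 0.30106 * 2.3 = 0.69244 dB


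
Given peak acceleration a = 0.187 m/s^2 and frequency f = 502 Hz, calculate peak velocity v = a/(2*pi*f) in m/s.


omega = 2*pi*f = 2*pi*502 = 3154.16 rad/s
v = a / omega = 0.187 / 3154.16 = 5.9287e-05 m/s


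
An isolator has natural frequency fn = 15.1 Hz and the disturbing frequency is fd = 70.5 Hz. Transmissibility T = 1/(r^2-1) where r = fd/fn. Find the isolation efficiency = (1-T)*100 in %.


r = 70.5 / 15.1 = 4.66887
r^2 - 1 = 4.66887^2 - 1 = 20.7983
T = 1/20.7983 = 0.0480809
Efficiency = (1 - 0.0480809)*100 = 95.192 %


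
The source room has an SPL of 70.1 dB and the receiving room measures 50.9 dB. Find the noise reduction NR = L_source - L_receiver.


NR = L_source - L_receiver (difference between source and receiving room levels)
NR = 70.1 - 50.9 = 19.2 dB


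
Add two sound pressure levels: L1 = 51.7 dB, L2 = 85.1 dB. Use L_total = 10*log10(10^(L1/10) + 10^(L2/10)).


10^(51.7/10) = 147911
10^(85.1/10) = 3.23594e+08
Sum = 147911 + 3.23594e+08 = 3.23742e+08
L_total = 10*log10(3.23742e+08) = 85.102 dB


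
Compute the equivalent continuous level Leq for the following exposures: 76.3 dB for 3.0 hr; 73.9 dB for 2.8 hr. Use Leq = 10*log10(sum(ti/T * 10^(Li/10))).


T_total = 3.0 + 2.8 = 5.8 hr
(3.0/5.8) * 10^(76.3/10) = 2.20645e+07
(2.8/5.8) * 10^(73.9/10) = 1.18503e+07
Sum = 2.20645e+07 + 1.18503e+07 = 3.39148e+07
Leq = 10*log10(3.39148e+07) = 75.304 dB


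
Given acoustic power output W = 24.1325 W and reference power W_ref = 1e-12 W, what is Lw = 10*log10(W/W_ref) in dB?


W / W_ref = 24.1325 / 1e-12 = 2.41325e+13
Lw = 10 * log10(2.41325e+13) = 133.83 dB


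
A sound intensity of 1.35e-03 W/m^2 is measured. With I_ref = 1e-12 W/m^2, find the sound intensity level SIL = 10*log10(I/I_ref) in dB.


I / I_ref = 1.35e-03 / 1e-12 = 1.35e+09
SIL = 10 * log10(1.35e+09) = 91.303 dB


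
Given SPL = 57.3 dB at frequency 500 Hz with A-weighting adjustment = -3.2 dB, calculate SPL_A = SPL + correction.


A-weighting table: 500 Hz -> -3.2 dB correction
SPL_A = SPL + correction = 57.3 + (-3.2) = 54.1 dBA


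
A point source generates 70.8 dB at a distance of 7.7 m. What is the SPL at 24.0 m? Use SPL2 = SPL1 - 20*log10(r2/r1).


r2/r1 = 24.0/7.7 = 3.11688
Correction = 20*log10(3.11688) = 9.8744 dB
SPL2 = 70.8 - 9.8744 = 60.926 dB


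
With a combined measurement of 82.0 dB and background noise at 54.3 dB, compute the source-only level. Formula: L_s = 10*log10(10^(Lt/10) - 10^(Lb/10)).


10^(82.0/10) = 1.58489e+08
10^(54.3/10) = 269153
Difference = 1.58489e+08 - 269153 = 1.5822e+08
L_source = 10*log10(1.5822e+08) = 81.993 dB


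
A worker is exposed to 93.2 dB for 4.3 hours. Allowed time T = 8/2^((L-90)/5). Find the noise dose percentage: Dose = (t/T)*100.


T_allowed = 8 / 2^((93.2 - 90)/5) = 5.1337 hr
Dose = 4.3 / 5.1337 * 100 = 83.76 %


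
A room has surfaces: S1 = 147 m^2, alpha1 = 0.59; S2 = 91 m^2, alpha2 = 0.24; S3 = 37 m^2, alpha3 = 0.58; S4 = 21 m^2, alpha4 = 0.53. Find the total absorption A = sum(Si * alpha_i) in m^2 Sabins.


147 * 0.59 = 86.73
91 * 0.24 = 21.84
37 * 0.58 = 21.46
21 * 0.53 = 11.13
A_total = 86.73 + 21.84 + 21.46 + 11.13 = 141.16 m^2


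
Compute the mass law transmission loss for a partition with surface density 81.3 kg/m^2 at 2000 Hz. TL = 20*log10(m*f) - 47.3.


m * f = 81.3 * 2000 = 162600
20*log10(162600) = 104.222 dB
TL = 104.222 - 47.3 = 56.922 dB


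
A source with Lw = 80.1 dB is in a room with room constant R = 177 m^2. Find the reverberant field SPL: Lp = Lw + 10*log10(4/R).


4/R = 4/177 = 0.0225989
Lp = 80.1 + 10*log10(0.0225989) = 63.641 dB


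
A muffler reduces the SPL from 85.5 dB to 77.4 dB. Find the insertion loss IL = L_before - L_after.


Insertion loss = SPL without muffler - SPL with muffler
IL = 85.5 - 77.4 = 8.1 dB


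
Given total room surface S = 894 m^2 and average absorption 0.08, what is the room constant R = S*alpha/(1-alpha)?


R = 894 * 0.08 / (1 - 0.08) = 77.739 m^2


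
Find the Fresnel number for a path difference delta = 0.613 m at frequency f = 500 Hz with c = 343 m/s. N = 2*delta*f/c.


N = 2*delta*f/c = 2*delta/lambda, where lambda = c/f
lambda = 343 / 500 = 0.686 m
N = 2 * 0.613 / 0.686 = 1.7872


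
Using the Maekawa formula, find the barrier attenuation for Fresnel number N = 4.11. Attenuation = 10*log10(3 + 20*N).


3 + 20*N = 3 + 20*4.11 = 85.2
Att = 10*log10(85.2) = 19.304 dB


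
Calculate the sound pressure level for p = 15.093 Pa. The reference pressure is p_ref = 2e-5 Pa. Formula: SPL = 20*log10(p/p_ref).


p / p_ref = 15.093 / 2e-5 = 754650
SPL = 20 * log10(754650) = 117.55 dB


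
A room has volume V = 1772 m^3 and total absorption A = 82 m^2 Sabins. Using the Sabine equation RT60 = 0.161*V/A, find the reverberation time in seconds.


RT60 = 0.161 * 1772 / 82 = 3.4792 s


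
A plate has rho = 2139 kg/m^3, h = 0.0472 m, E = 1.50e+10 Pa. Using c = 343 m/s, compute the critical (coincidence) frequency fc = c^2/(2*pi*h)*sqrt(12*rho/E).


12*rho/E = 12*2139/1.50e+10 = 1.7112e-06
sqrt(12*rho/E) = sqrt(1.7112e-06) = 0.00130813
c^2/(2*pi*h) = 343^2/(2*pi*0.0472) = 396704
fc = 396704 * 0.00130813 = 518.94 Hz


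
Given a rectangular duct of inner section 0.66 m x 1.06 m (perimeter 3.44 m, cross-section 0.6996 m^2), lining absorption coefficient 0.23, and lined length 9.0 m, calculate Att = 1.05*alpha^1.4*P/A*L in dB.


alpha^1.4 = 0.23^1.4 = 0.127767
Attenuation rate = 1.05 * alpha^1.4 * P / A
= 1.05 * 0.127767 * 3.44 / 0.6996 = 0.659655 dB/m
Total Att = 0.659655 * 9.0 = 5.9369 dB


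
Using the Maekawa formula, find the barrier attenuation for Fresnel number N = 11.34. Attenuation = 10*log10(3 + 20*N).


3 + 20*N = 3 + 20*11.34 = 229.8
Att = 10*log10(229.8) = 23.614 dB


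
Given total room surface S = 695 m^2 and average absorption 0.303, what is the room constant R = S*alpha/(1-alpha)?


R = 695 * 0.303 / (1 - 0.303) = 302.13 m^2


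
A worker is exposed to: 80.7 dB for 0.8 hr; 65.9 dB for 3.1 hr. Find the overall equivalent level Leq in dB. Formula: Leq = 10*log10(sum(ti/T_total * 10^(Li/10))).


T_total = 0.8 + 3.1 = 3.9 hr
(0.8/3.9) * 10^(80.7/10) = 2.41005e+07
(3.1/3.9) * 10^(65.9/10) = 3.09241e+06
Sum = 2.41005e+07 + 3.09241e+06 = 2.71929e+07
Leq = 10*log10(2.71929e+07) = 74.345 dB


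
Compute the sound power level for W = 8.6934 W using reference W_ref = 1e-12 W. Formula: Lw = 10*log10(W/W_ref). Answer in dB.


W / W_ref = 8.6934 / 1e-12 = 8.6934e+12
Lw = 10 * log10(8.6934e+12) = 129.39 dB


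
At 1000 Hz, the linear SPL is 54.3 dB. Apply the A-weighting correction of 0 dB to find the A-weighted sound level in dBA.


A-weighting table: 1000 Hz -> 0 dB correction
SPL_A = SPL + correction = 54.3 + (0) = 54.3 dBA


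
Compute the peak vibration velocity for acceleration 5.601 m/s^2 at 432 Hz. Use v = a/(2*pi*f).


omega = 2*pi*f = 2*pi*432 = 2714.34 rad/s
v = a / omega = 5.601 / 2714.34 = 0.0020635 m/s


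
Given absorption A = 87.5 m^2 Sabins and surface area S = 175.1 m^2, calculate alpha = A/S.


Absorption coefficient = absorbed power / incident power
alpha = A / S = 87.5 / 175.1 = 0.49971


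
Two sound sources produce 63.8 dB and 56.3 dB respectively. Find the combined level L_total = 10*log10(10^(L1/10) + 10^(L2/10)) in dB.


10^(63.8/10) = 2.39883e+06
10^(56.3/10) = 426580
Sum = 2.39883e+06 + 426580 = 2.82541e+06
L_total = 10*log10(2.82541e+06) = 64.511 dB


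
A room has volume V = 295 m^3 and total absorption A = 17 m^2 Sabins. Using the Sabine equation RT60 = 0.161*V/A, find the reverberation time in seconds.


RT60 = 0.161 * 295 / 17 = 2.7938 s


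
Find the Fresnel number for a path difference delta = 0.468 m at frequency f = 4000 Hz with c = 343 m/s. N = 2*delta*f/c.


N = 2*delta*f/c = 2*delta/lambda, where lambda = c/f
lambda = 343 / 4000 = 0.08575 m
N = 2 * 0.468 / 0.08575 = 10.915


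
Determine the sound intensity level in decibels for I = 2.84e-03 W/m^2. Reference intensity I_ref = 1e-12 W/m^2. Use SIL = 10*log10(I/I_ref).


I / I_ref = 2.84e-03 / 1e-12 = 2.84e+09
SIL = 10 * log10(2.84e+09) = 94.533 dB


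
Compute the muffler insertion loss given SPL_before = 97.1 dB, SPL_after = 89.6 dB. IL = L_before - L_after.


Insertion loss = SPL without muffler - SPL with muffler
IL = 97.1 - 89.6 = 7.5 dB


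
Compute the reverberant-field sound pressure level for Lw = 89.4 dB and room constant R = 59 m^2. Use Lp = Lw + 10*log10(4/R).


4/R = 4/59 = 0.0677966
Lp = 89.4 + 10*log10(0.0677966) = 77.712 dB


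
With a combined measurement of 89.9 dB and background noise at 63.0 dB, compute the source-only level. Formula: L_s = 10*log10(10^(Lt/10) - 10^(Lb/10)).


10^(89.9/10) = 9.77237e+08
10^(63.0/10) = 1.99526e+06
Difference = 9.77237e+08 - 1.99526e+06 = 9.75242e+08
L_source = 10*log10(9.75242e+08) = 89.891 dB


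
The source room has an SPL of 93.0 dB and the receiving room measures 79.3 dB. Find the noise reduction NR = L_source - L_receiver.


NR = L_source - L_receiver (difference between source and receiving room levels)
NR = 93.0 - 79.3 = 13.7 dB


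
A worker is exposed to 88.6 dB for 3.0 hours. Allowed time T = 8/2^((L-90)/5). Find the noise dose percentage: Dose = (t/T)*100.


T_allowed = 8 / 2^((88.6 - 90)/5) = 9.71356 hr
Dose = 3.0 / 9.71356 * 100 = 30.885 %


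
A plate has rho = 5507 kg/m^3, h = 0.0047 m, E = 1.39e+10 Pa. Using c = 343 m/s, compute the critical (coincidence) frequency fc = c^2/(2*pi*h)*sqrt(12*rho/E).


12*rho/E = 12*5507/1.39e+10 = 4.75424e-06
sqrt(12*rho/E) = sqrt(4.75424e-06) = 0.00218042
c^2/(2*pi*h) = 343^2/(2*pi*0.0047) = 3.98392e+06
fc = 3.98392e+06 * 0.00218042 = 8686.6 Hz


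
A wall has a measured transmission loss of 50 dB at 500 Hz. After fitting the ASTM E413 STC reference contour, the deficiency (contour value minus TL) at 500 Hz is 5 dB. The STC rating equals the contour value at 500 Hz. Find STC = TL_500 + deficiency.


By ASTM E413, STC = value of the fitted reference contour at 500 Hz.
Contour value at 500 Hz = TL_500 + deficiency = 50 + 5 = 55
STC = 55


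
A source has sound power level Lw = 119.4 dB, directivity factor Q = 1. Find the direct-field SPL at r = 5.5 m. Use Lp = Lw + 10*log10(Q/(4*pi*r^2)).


4*pi*r^2 = 4*pi*5.5^2 = 380.133 m^2
Q / (4*pi*r^2) = 1 / 380.133 = 0.00263066
Lp = 119.4 + 10*log10(0.00263066) = 93.601 dB


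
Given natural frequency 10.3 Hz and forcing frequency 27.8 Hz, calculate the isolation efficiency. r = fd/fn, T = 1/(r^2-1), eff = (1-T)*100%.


r = 27.8 / 10.3 = 2.69903
r^2 - 1 = 2.69903^2 - 1 = 6.28476
T = 1/6.28476 = 0.159115
Efficiency = (1 - 0.159115)*100 = 84.088 %


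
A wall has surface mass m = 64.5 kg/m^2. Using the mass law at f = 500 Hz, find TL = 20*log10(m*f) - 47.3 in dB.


m * f = 64.5 * 500 = 32250
20*log10(32250) = 90.1706 dB
TL = 90.1706 - 47.3 = 42.871 dB


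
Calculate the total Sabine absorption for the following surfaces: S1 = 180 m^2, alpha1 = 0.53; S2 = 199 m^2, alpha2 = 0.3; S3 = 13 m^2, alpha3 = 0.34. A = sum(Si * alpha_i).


180 * 0.53 = 95.4
199 * 0.3 = 59.7
13 * 0.34 = 4.42
A_total = 95.4 + 59.7 + 4.42 = 159.52 m^2


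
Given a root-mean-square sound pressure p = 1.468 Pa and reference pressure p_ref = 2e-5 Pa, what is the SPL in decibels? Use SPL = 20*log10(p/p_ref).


p / p_ref = 1.468 / 2e-5 = 73400
SPL = 20 * log10(73400) = 97.314 dB


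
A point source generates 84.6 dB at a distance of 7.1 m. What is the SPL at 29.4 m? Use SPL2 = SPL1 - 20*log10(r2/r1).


r2/r1 = 29.4/7.1 = 4.14085
Correction = 20*log10(4.14085) = 12.3418 dB
SPL2 = 84.6 - 12.3418 = 72.258 dB


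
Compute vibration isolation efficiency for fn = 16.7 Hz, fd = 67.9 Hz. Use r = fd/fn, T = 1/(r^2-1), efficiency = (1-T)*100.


r = 67.9 / 16.7 = 4.06587
r^2 - 1 = 4.06587^2 - 1 = 15.5313
T = 1/15.5313 = 0.0643861
Efficiency = (1 - 0.0643861)*100 = 93.561 %


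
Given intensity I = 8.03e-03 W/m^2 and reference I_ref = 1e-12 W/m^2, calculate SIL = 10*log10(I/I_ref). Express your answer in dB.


I / I_ref = 8.03e-03 / 1e-12 = 8.03e+09
SIL = 10 * log10(8.03e+09) = 99.047 dB


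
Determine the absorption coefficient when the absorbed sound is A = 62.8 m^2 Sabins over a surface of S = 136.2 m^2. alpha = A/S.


Absorption coefficient = absorbed power / incident power
alpha = A / S = 62.8 / 136.2 = 0.46109


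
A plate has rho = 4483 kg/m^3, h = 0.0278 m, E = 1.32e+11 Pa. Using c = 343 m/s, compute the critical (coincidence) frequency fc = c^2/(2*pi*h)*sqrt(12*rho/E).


12*rho/E = 12*4483/1.32e+11 = 4.07545e-07
sqrt(12*rho/E) = sqrt(4.07545e-07) = 0.000638393
c^2/(2*pi*h) = 343^2/(2*pi*0.0278) = 673540
fc = 673540 * 0.000638393 = 429.98 Hz


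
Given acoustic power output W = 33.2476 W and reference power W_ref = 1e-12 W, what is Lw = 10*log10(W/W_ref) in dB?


W / W_ref = 33.2476 / 1e-12 = 3.32476e+13
Lw = 10 * log10(3.32476e+13) = 135.22 dB


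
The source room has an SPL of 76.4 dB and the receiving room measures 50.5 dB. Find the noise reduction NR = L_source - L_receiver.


NR = L_source - L_receiver (difference between source and receiving room levels)
NR = 76.4 - 50.5 = 25.9 dB


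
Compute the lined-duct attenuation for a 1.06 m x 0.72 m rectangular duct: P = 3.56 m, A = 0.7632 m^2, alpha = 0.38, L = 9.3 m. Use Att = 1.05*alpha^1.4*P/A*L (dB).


alpha^1.4 = 0.38^1.4 = 0.258046
Attenuation rate = 1.05 * alpha^1.4 * P / A
= 1.05 * 0.258046 * 3.56 / 0.7632 = 1.26386 dB/m
Total Att = 1.26386 * 9.3 = 11.754 dB


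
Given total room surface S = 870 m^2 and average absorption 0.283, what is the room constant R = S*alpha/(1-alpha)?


R = 870 * 0.283 / (1 - 0.283) = 343.39 m^2


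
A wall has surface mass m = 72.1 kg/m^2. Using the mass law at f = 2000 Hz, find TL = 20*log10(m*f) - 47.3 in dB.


m * f = 72.1 * 2000 = 144200
20*log10(144200) = 103.179 dB
TL = 103.179 - 47.3 = 55.879 dB


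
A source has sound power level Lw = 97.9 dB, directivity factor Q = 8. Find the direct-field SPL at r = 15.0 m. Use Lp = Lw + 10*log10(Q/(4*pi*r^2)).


4*pi*r^2 = 4*pi*15.0^2 = 2827.43 m^2
Q / (4*pi*r^2) = 8 / 2827.43 = 0.00282942
Lp = 97.9 + 10*log10(0.00282942) = 72.417 dB


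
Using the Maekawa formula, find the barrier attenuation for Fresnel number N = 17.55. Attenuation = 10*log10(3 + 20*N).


3 + 20*N = 3 + 20*17.55 = 354
Att = 10*log10(354) = 25.49 dB


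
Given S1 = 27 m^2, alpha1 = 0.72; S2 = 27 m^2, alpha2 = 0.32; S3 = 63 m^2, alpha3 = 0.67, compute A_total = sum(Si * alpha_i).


27 * 0.72 = 19.44
27 * 0.32 = 8.64
63 * 0.67 = 42.21
A_total = 19.44 + 8.64 + 42.21 = 70.29 m^2


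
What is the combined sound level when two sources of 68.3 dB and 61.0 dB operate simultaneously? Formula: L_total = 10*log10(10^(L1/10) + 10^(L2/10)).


10^(68.3/10) = 6.76083e+06
10^(61.0/10) = 1.25893e+06
Sum = 6.76083e+06 + 1.25893e+06 = 8.01976e+06
L_total = 10*log10(8.01976e+06) = 69.042 dB


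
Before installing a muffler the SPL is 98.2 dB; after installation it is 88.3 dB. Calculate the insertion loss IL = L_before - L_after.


Insertion loss = SPL without muffler - SPL with muffler
IL = 98.2 - 88.3 = 9.9 dB


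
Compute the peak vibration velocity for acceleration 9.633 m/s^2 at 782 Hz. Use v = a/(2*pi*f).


omega = 2*pi*f = 2*pi*782 = 4913.45 rad/s
v = a / omega = 9.633 / 4913.45 = 0.0019605 m/s


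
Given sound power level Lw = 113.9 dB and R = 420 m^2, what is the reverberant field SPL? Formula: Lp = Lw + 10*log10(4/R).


4/R = 4/420 = 0.00952381
Lp = 113.9 + 10*log10(0.00952381) = 93.688 dB


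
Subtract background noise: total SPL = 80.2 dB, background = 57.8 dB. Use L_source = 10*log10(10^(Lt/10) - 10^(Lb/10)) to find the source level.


10^(80.2/10) = 1.04713e+08
10^(57.8/10) = 602560
Difference = 1.04713e+08 - 602560 = 1.0411e+08
L_source = 10*log10(1.0411e+08) = 80.175 dB


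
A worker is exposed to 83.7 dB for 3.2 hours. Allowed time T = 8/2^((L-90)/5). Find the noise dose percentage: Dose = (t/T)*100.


T_allowed = 8 / 2^((83.7 - 90)/5) = 19.1597 hr
Dose = 3.2 / 19.1597 * 100 = 16.702 %


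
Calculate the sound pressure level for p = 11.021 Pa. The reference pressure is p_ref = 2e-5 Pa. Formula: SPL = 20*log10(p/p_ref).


p / p_ref = 11.021 / 2e-5 = 551050
SPL = 20 * log10(551050) = 114.82 dB


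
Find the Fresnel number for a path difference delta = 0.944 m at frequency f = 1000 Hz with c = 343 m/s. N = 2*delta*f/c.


N = 2*delta*f/c = 2*delta/lambda, where lambda = c/f
lambda = 343 / 1000 = 0.343 m
N = 2 * 0.944 / 0.343 = 5.5044


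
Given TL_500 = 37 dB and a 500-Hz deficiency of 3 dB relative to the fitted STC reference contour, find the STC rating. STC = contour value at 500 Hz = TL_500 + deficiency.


By ASTM E413, STC = value of the fitted reference contour at 500 Hz.
Contour value at 500 Hz = TL_500 + deficiency = 37 + 3 = 40
STC = 40


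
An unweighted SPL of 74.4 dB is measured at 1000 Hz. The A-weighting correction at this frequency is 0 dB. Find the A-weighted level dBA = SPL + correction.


A-weighting table: 1000 Hz -> 0 dB correction
SPL_A = SPL + correction = 74.4 + (0) = 74.4 dBA


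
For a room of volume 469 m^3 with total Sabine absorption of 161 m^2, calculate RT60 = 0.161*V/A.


RT60 = 0.161 * 469 / 161 = 0.469 s


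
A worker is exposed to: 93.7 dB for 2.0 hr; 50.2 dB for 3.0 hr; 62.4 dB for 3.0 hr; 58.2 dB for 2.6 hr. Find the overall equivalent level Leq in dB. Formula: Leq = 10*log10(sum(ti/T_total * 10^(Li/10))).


T_total = 2.0 + 3.0 + 3.0 + 2.6 = 10.6 hr
(2.0/10.6) * 10^(93.7/10) = 4.42307e+08
(3.0/10.6) * 10^(50.2/10) = 29635.7
(3.0/10.6) * 10^(62.4/10) = 491830
(2.6/10.6) * 10^(58.2/10) = 162057
Sum = 4.42307e+08 + 29635.7 + 491830 + 162057 = 4.42991e+08
Leq = 10*log10(4.42991e+08) = 86.464 dB


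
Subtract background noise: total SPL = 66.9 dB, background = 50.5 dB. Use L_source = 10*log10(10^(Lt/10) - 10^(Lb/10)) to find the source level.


10^(66.9/10) = 4.89779e+06
10^(50.5/10) = 112202
Difference = 4.89779e+06 - 112202 = 4.78559e+06
L_source = 10*log10(4.78559e+06) = 66.799 dB


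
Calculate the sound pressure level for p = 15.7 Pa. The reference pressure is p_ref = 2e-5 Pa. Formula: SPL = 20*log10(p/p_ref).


p / p_ref = 15.7 / 2e-5 = 785000
SPL = 20 * log10(785000) = 117.9 dB


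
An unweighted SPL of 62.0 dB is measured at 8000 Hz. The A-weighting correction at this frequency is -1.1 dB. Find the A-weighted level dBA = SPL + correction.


A-weighting table: 8000 Hz -> -1.1 dB correction
SPL_A = SPL + correction = 62.0 + (-1.1) = 60.9 dBA


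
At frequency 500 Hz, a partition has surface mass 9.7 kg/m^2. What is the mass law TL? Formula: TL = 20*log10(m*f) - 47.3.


m * f = 9.7 * 500 = 4850
20*log10(4850) = 73.7148 dB
TL = 73.7148 - 47.3 = 26.415 dB


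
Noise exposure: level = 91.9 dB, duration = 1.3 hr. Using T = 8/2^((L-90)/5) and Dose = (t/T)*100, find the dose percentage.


T_allowed = 8 / 2^((91.9 - 90)/5) = 6.1475 hr
Dose = 1.3 / 6.1475 * 100 = 21.147 %


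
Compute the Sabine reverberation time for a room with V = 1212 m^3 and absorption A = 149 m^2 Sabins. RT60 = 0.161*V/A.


RT60 = 0.161 * 1212 / 149 = 1.3096 s


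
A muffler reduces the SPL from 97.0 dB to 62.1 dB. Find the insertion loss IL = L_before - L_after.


Insertion loss = SPL without muffler - SPL with muffler
IL = 97.0 - 62.1 = 34.9 dB


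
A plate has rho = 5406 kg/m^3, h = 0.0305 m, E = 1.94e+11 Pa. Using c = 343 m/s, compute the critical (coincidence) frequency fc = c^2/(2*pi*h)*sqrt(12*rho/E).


12*rho/E = 12*5406/1.94e+11 = 3.34392e-07
sqrt(12*rho/E) = sqrt(3.34392e-07) = 0.000578266
c^2/(2*pi*h) = 343^2/(2*pi*0.0305) = 613915
fc = 613915 * 0.000578266 = 355.01 Hz


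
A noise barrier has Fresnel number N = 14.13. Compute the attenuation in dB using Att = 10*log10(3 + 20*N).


3 + 20*N = 3 + 20*14.13 = 285.6
Att = 10*log10(285.6) = 24.558 dB


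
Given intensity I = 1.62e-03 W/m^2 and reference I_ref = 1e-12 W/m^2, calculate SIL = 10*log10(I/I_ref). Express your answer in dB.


I / I_ref = 1.62e-03 / 1e-12 = 1.62e+09
SIL = 10 * log10(1.62e+09) = 92.095 dB


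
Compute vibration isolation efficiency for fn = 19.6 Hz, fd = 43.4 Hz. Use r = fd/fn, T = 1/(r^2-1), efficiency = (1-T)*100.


r = 43.4 / 19.6 = 2.21429
r^2 - 1 = 2.21429^2 - 1 = 3.90308
T = 1/3.90308 = 0.256208
Efficiency = (1 - 0.256208)*100 = 74.379 %


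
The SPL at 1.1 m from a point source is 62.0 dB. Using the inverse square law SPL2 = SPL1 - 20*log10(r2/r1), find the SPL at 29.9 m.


r2/r1 = 29.9/1.1 = 27.1818
Correction = 20*log10(27.1818) = 28.6856 dB
SPL2 = 62.0 - 28.6856 = 33.314 dB


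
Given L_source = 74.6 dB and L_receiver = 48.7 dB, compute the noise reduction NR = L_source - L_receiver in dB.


NR = L_source - L_receiver (difference between source and receiving room levels)
NR = 74.6 - 48.7 = 25.9 dB


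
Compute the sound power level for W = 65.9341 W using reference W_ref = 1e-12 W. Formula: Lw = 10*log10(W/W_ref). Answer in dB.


W / W_ref = 65.9341 / 1e-12 = 6.59341e+13
Lw = 10 * log10(6.59341e+13) = 138.19 dB


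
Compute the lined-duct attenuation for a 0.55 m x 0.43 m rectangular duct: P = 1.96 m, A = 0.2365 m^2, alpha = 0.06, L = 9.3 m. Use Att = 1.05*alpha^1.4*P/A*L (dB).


alpha^1.4 = 0.06^1.4 = 0.0194721
Attenuation rate = 1.05 * alpha^1.4 * P / A
= 1.05 * 0.0194721 * 1.96 / 0.2365 = 0.169444 dB/m
Total Att = 0.169444 * 9.3 = 1.5758 dB


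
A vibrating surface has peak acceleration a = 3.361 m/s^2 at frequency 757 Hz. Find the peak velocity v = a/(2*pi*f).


omega = 2*pi*f = 2*pi*757 = 4756.37 rad/s
v = a / omega = 3.361 / 4756.37 = 0.00070663 m/s


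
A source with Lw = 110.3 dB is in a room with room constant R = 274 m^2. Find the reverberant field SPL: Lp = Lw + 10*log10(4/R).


4/R = 4/274 = 0.0145985
Lp = 110.3 + 10*log10(0.0145985) = 91.943 dB


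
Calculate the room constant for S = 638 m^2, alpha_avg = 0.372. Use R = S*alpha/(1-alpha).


R = 638 * 0.372 / (1 - 0.372) = 377.92 m^2


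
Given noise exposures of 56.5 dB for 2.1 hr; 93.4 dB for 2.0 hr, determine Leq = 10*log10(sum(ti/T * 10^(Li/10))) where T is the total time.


T_total = 2.1 + 2.0 = 4.1 hr
(2.1/4.1) * 10^(56.5/10) = 228789
(2.0/4.1) * 10^(93.4/10) = 1.0672e+09
Sum = 228789 + 1.0672e+09 = 1.06743e+09
Leq = 10*log10(1.06743e+09) = 90.283 dB


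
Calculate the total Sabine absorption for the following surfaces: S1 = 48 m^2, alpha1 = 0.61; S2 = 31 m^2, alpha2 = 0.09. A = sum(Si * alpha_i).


48 * 0.61 = 29.28
31 * 0.09 = 2.79
A_total = 29.28 + 2.79 = 32.07 m^2


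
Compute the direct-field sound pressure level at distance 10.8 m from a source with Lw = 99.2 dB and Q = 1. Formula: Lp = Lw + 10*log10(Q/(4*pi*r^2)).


4*pi*r^2 = 4*pi*10.8^2 = 1465.74 m^2
Q / (4*pi*r^2) = 1 / 1465.74 = 0.000682249
Lp = 99.2 + 10*log10(0.000682249) = 67.539 dB


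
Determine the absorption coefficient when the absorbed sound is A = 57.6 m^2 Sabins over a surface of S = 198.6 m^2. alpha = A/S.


Absorption coefficient = absorbed power / incident power
alpha = A / S = 57.6 / 198.6 = 0.29003


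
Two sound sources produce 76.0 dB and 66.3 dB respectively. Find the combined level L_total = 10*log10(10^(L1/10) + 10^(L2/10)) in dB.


10^(76.0/10) = 3.98107e+07
10^(66.3/10) = 4.2658e+06
Sum = 3.98107e+07 + 4.2658e+06 = 4.40765e+07
L_total = 10*log10(4.40765e+07) = 76.442 dB


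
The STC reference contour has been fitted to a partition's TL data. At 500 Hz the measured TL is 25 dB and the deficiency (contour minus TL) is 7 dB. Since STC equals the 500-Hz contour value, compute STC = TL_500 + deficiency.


By ASTM E413, STC = value of the fitted reference contour at 500 Hz.
Contour value at 500 Hz = TL_500 + deficiency = 25 + 7 = 32
STC = 32


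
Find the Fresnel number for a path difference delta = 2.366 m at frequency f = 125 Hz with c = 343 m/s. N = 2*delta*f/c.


N = 2*delta*f/c = 2*delta/lambda, where lambda = c/f
lambda = 343 / 125 = 2.744 m
N = 2 * 2.366 / 2.744 = 1.7245


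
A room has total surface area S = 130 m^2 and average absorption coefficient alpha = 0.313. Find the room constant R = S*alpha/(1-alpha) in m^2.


R = 130 * 0.313 / (1 - 0.313) = 59.229 m^2


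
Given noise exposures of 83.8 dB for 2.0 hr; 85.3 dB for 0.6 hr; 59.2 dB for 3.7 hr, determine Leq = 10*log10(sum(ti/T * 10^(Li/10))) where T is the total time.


T_total = 2.0 + 0.6 + 3.7 = 6.3 hr
(2.0/6.3) * 10^(83.8/10) = 7.61534e+07
(0.6/6.3) * 10^(85.3/10) = 3.22709e+07
(3.7/6.3) * 10^(59.2/10) = 488496
Sum = 7.61534e+07 + 3.22709e+07 + 488496 = 1.08913e+08
Leq = 10*log10(1.08913e+08) = 80.371 dB


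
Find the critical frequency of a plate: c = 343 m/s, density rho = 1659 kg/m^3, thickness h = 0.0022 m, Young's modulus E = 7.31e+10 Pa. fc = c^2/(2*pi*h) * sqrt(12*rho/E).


12*rho/E = 12*1659/7.31e+10 = 2.72339e-07
sqrt(12*rho/E) = sqrt(2.72339e-07) = 0.000521861
c^2/(2*pi*h) = 343^2/(2*pi*0.0022) = 8.5111e+06
fc = 8.5111e+06 * 0.000521861 = 4441.6 Hz


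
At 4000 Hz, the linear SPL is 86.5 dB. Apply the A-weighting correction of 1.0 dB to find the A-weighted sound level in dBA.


A-weighting table: 4000 Hz -> 1.0 dB correction
SPL_A = SPL + correction = 86.5 + (1.0) = 87.5 dBA


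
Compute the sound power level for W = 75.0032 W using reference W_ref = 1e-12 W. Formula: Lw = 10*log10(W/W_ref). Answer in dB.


W / W_ref = 75.0032 / 1e-12 = 7.50032e+13
Lw = 10 * log10(7.50032e+13) = 138.75 dB


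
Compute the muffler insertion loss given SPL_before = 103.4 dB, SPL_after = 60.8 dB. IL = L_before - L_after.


Insertion loss = SPL without muffler - SPL with muffler
IL = 103.4 - 60.8 = 42.6 dB


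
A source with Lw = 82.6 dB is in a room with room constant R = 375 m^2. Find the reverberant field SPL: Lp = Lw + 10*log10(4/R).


4/R = 4/375 = 0.0106667
Lp = 82.6 + 10*log10(0.0106667) = 62.88 dB


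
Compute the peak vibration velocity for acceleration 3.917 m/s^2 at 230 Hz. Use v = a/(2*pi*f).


omega = 2*pi*f = 2*pi*230 = 1445.13 rad/s
v = a / omega = 3.917 / 1445.13 = 0.0027105 m/s


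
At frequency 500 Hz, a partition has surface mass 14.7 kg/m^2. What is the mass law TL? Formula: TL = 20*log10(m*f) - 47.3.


m * f = 14.7 * 500 = 7350
20*log10(7350) = 77.3257 dB
TL = 77.3257 - 47.3 = 30.026 dB


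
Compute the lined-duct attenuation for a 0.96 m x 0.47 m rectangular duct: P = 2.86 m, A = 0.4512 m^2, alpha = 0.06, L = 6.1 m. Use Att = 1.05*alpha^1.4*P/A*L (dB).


alpha^1.4 = 0.06^1.4 = 0.0194721
Attenuation rate = 1.05 * alpha^1.4 * P / A
= 1.05 * 0.0194721 * 2.86 / 0.4512 = 0.129598 dB/m
Total Att = 0.129598 * 6.1 = 0.79055 dB


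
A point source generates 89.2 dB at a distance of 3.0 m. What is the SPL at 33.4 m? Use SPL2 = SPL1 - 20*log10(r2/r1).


r2/r1 = 33.4/3.0 = 11.1333
Correction = 20*log10(11.1333) = 20.9325 dB
SPL2 = 89.2 - 20.9325 = 68.267 dB


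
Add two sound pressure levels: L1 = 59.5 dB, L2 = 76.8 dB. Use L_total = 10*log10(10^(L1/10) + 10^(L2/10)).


10^(59.5/10) = 891251
10^(76.8/10) = 4.7863e+07
Sum = 891251 + 4.7863e+07 = 4.87543e+07
L_total = 10*log10(4.87543e+07) = 76.88 dB


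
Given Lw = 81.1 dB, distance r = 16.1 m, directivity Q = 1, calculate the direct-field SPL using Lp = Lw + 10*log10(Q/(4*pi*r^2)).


4*pi*r^2 = 4*pi*16.1^2 = 3257.33 m^2
Q / (4*pi*r^2) = 1 / 3257.33 = 0.000307
Lp = 81.1 + 10*log10(0.000307) = 45.971 dB


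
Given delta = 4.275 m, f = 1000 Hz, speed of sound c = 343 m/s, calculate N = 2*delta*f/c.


N = 2*delta*f/c = 2*delta/lambda, where lambda = c/f
lambda = 343 / 1000 = 0.343 m
N = 2 * 4.275 / 0.343 = 24.927


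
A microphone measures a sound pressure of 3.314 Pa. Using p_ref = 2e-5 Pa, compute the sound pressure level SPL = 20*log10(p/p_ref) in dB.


p / p_ref = 3.314 / 2e-5 = 165700
SPL = 20 * log10(165700) = 104.39 dB


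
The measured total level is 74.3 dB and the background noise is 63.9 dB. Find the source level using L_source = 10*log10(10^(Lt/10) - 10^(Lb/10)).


10^(74.3/10) = 2.69153e+07
10^(63.9/10) = 2.45471e+06
Difference = 2.69153e+07 - 2.45471e+06 = 2.44606e+07
L_source = 10*log10(2.44606e+07) = 73.885 dB


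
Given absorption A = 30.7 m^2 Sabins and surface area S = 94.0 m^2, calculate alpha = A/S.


Absorption coefficient = absorbed power / incident power
alpha = A / S = 30.7 / 94.0 = 0.3266


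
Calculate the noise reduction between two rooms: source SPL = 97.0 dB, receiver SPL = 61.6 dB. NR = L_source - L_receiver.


NR = L_source - L_receiver (difference between source and receiving room levels)
NR = 97.0 - 61.6 = 35.4 dB


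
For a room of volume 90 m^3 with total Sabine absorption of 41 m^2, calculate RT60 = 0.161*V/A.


RT60 = 0.161 * 90 / 41 = 0.35341 s


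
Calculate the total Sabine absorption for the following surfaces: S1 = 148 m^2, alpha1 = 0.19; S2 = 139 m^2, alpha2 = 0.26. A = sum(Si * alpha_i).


148 * 0.19 = 28.12
139 * 0.26 = 36.14
A_total = 28.12 + 36.14 = 64.26 m^2


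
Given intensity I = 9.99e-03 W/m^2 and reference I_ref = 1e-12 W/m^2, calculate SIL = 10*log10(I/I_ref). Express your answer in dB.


I / I_ref = 9.99e-03 / 1e-12 = 9.99e+09
SIL = 10 * log10(9.99e+09) = 99.996 dB


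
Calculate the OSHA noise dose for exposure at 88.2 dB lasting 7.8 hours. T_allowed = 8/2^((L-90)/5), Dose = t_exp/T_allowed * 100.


T_allowed = 8 / 2^((88.2 - 90)/5) = 10.2674 hr
Dose = 7.8 / 10.2674 * 100 = 75.969 %


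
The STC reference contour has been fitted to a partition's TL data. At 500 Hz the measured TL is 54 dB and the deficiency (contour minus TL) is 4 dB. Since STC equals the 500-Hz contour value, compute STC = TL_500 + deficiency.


By ASTM E413, STC = value of the fitted reference contour at 500 Hz.
Contour value at 500 Hz = TL_500 + deficiency = 54 + 4 = 58
STC = 58


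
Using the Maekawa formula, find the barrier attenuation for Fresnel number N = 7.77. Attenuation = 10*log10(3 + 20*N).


3 + 20*N = 3 + 20*7.77 = 158.4
Att = 10*log10(158.4) = 21.998 dB


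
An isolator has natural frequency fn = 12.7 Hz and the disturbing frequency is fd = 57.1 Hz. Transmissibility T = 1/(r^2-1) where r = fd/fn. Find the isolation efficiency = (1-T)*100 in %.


r = 57.1 / 12.7 = 4.49606
r^2 - 1 = 4.49606^2 - 1 = 19.2146
T = 1/19.2146 = 0.0520438
Efficiency = (1 - 0.0520438)*100 = 94.796 %


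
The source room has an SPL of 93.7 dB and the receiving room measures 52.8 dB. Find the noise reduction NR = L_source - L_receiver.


NR = L_source - L_receiver (difference between source and receiving room levels)
NR = 93.7 - 52.8 = 40.9 dB


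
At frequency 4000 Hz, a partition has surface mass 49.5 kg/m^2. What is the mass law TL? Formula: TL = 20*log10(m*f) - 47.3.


m * f = 49.5 * 4000 = 198000
20*log10(198000) = 105.933 dB
TL = 105.933 - 47.3 = 58.633 dB


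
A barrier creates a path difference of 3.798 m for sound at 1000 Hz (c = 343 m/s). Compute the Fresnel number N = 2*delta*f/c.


N = 2*delta*f/c = 2*delta/lambda, where lambda = c/f
lambda = 343 / 1000 = 0.343 m
N = 2 * 3.798 / 0.343 = 22.146


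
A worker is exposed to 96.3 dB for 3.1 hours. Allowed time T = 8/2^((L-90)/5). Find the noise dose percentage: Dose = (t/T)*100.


T_allowed = 8 / 2^((96.3 - 90)/5) = 3.34035 hr
Dose = 3.1 / 3.34035 * 100 = 92.805 %


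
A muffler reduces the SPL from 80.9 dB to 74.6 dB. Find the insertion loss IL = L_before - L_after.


Insertion loss = SPL without muffler - SPL with muffler
IL = 80.9 - 74.6 = 6.3 dB


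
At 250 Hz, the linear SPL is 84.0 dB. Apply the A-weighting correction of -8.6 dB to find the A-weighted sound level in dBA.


A-weighting table: 250 Hz -> -8.6 dB correction
SPL_A = SPL + correction = 84.0 + (-8.6) = 75.4 dBA
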